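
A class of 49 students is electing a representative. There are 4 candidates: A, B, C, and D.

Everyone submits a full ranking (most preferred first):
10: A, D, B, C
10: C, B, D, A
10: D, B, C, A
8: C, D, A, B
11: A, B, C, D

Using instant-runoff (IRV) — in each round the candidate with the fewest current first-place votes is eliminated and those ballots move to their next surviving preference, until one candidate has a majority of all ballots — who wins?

Round 1: A 21, B 0, C 18, D 10. B eliminated.
Round 2: A 21, C 18, D 10. D eliminated.
Round 3: A 21, C 28. C has a majority (≥25).

C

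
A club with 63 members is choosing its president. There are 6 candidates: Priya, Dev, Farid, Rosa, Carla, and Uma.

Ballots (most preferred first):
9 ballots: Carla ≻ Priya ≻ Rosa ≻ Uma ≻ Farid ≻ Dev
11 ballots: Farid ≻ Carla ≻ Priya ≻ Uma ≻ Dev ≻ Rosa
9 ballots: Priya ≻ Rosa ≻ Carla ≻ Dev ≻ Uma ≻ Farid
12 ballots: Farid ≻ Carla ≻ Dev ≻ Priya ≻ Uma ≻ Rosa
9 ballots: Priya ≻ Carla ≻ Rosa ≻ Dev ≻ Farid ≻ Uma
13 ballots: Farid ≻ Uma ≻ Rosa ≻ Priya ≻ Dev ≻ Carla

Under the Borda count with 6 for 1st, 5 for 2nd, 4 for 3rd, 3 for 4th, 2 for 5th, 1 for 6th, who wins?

Priya: 9×5 + 11×4 + 9×6 + 12×3 + 9×6 + 13×3 = 272
Dev: 9×1 + 11×2 + 9×3 + 12×4 + 9×3 + 13×2 = 159
Farid: 9×2 + 11×6 + 9×1 + 12×6 + 9×2 + 13×6 = 261
Rosa: 9×4 + 11×1 + 9×5 + 12×1 + 9×4 + 13×4 = 192
Carla: 9×6 + 11×5 + 9×4 + 12×5 + 9×5 + 13×1 = 263
Uma: 9×3 + 11×3 + 9×2 + 12×2 + 9×1 + 13×5 = 176

Priya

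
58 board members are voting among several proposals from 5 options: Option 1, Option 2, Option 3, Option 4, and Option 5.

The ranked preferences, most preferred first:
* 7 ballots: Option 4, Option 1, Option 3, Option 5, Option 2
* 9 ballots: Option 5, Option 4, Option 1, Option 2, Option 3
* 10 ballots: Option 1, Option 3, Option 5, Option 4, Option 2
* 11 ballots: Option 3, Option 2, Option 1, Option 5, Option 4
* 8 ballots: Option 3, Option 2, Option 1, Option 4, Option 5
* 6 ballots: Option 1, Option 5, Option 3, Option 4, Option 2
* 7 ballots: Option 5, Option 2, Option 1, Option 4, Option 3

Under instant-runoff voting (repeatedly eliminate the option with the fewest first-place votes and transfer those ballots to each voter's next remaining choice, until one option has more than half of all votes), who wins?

Option 1

Round 1: Option 1 16, Option 2 0, Option 3 19, Option 4 7, Option 5 16. Option 2 eliminated.
Round 2: Option 1 16, Option 3 19, Option 4 7, Option 5 16. Option 4 eliminated.
Round 3: Option 1 23, Option 3 19, Option 5 16. Option 5 eliminated.
Round 4: Option 1 39, Option 3 19. Option 1 has a majority (≥30).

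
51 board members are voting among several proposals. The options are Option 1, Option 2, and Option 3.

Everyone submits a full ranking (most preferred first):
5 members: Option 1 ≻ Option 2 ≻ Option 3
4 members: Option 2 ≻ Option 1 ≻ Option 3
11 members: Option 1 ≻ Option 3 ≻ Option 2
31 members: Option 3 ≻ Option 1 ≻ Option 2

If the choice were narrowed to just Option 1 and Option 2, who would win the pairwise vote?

Option 1 is ranked above Option 2 on 47 ballots; Option 2 above Option 1 on 4.

Option 1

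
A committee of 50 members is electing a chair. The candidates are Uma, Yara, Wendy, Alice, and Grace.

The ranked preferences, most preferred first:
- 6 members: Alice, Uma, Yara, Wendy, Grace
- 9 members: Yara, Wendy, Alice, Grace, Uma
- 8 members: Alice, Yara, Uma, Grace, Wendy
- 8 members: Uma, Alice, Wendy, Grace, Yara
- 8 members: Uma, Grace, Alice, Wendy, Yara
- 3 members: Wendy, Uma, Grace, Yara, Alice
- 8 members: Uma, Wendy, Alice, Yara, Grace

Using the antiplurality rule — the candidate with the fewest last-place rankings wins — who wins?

Alice

Last-place votes: Uma 9, Yara 16, Wendy 8, Alice 3, Grace 14.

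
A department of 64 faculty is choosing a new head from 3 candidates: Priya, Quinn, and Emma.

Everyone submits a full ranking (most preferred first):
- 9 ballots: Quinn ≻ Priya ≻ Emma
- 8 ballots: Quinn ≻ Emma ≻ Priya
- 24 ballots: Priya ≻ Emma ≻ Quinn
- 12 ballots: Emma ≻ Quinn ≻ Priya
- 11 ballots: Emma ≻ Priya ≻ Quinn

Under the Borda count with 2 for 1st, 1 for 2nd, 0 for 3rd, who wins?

Priya: 9×1 + 8×0 + 24×2 + 12×0 + 11×1 = 68
Quinn: 9×2 + 8×2 + 24×0 + 12×1 + 11×0 = 46
Emma: 9×0 + 8×1 + 24×1 + 12×2 + 11×2 = 78

Emma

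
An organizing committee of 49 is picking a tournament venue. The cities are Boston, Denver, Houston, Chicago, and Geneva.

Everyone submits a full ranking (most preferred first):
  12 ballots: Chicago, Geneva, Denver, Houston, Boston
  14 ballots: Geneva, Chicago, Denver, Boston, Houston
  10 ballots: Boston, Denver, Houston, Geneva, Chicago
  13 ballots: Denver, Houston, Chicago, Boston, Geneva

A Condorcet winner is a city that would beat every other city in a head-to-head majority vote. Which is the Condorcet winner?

Chicago vs Boston: 39–10
Chicago vs Denver: 26–23
Chicago vs Houston: 26–23
Chicago vs Geneva: 25–24
Chicago beats every other city.

Chicago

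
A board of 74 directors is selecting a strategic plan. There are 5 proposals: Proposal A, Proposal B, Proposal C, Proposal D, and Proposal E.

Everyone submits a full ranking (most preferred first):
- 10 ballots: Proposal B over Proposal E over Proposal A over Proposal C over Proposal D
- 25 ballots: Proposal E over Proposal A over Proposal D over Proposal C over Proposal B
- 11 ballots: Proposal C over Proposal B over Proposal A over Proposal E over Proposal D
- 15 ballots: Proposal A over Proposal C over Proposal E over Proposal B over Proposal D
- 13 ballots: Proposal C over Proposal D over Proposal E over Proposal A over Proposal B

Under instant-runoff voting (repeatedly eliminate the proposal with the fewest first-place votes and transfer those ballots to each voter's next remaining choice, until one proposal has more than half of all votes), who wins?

Round 1: Proposal A 15, Proposal B 10, Proposal C 24, Proposal D 0, Proposal E 25. Proposal D eliminated.
Round 2: Proposal A 15, Proposal B 10, Proposal C 24, Proposal E 25. Proposal B eliminated.
Round 3: Proposal A 15, Proposal C 24, Proposal E 35. Proposal A eliminated.
Round 4: Proposal C 39, Proposal E 35. Proposal C has a majority (≥38).

Proposal C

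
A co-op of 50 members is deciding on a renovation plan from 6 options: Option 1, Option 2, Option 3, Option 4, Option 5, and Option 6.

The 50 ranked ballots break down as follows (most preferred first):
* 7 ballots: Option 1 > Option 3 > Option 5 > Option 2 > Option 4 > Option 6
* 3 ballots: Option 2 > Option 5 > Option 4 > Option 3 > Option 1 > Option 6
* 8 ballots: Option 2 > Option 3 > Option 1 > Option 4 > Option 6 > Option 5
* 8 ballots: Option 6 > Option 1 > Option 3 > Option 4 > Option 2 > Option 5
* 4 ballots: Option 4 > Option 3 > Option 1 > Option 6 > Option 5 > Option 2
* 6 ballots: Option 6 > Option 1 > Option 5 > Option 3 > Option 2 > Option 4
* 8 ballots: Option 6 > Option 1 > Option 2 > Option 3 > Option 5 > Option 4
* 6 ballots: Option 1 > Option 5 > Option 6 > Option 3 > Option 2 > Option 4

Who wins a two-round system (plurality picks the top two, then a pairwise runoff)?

Option 1

Round 1 first-place votes: Option 1 13, Option 2 11, Option 3 0, Option 4 4, Option 5 0, Option 6 22. Option 6 and Option 1 advance.
Runoff: Option 6 is ranked above Option 1 on 22 ballots, Option 1 above Option 6 on 28.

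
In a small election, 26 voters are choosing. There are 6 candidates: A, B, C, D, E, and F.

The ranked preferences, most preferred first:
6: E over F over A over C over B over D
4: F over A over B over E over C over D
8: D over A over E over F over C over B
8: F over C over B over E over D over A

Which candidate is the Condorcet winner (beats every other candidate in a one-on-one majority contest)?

E

E vs A: 14–12
E vs B: 14–12
E vs C: 18–8
E vs D: 18–8
E vs F: 14–12
E beats every other candidate.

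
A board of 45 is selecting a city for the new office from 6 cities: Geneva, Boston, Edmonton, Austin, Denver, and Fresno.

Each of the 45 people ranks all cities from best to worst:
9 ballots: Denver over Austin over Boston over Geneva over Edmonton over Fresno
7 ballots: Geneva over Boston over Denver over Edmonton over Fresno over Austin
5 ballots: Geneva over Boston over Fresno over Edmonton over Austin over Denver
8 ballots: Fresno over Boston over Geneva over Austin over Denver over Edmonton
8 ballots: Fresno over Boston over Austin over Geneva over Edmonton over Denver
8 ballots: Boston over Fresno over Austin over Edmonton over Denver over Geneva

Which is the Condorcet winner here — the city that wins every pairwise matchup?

Boston

Boston vs Geneva: 33–12
Boston vs Edmonton: 45–0
Boston vs Austin: 36–9
Boston vs Denver: 36–9
Boston vs Fresno: 29–16
Boston beats every other city.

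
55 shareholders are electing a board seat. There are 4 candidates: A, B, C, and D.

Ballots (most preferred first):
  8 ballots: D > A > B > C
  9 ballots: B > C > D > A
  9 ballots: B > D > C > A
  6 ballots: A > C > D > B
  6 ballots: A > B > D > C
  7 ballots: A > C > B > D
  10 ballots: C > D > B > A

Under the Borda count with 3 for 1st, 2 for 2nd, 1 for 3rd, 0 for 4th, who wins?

A: 8×2 + 9×0 + 9×0 + 6×3 + 6×3 + 7×3 + 10×0 = 73
B: 8×1 + 9×3 + 9×3 + 6×0 + 6×2 + 7×1 + 10×1 = 91
C: 8×0 + 9×2 + 9×1 + 6×2 + 6×0 + 7×2 + 10×3 = 83
D: 8×3 + 9×1 + 9×2 + 6×1 + 6×1 + 7×0 + 10×2 = 83

B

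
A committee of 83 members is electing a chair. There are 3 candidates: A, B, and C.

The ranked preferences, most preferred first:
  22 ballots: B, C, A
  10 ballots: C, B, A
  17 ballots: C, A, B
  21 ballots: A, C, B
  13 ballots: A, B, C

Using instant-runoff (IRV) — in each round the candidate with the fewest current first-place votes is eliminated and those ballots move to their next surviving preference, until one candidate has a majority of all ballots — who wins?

Round 1: A 34, B 22, C 27. B eliminated.
Round 2: A 34, C 49. C has a majority (≥42).

C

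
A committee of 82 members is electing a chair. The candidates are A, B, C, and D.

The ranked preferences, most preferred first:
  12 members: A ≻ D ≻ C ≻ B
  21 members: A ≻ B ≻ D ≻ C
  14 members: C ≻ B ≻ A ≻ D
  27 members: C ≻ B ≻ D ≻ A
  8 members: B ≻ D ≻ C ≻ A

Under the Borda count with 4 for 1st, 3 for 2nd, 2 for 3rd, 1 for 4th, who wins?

B

A: 12×4 + 21×4 + 14×2 + 27×1 + 8×1 = 195
B: 12×1 + 21×3 + 14×3 + 27×3 + 8×4 = 230
C: 12×2 + 21×1 + 14×4 + 27×4 + 8×2 = 225
D: 12×3 + 21×2 + 14×1 + 27×2 + 8×3 = 170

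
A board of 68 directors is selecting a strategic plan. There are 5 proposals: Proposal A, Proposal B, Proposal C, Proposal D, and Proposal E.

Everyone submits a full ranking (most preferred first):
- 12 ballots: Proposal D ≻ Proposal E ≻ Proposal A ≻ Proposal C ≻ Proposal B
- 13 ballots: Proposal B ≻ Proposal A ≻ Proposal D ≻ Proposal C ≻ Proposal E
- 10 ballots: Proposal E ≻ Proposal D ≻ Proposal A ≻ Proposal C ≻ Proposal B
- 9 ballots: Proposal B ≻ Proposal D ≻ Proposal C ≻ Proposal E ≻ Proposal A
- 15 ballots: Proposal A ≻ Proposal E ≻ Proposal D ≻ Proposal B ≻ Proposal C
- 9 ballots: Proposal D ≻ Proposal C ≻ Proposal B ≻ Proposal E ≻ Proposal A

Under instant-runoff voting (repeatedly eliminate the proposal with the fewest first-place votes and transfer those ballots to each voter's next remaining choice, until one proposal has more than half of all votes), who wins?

Proposal D

Round 1: Proposal A 15, Proposal B 22, Proposal C 0, Proposal D 21, Proposal E 10. Proposal C eliminated.
Round 2: Proposal A 15, Proposal B 22, Proposal D 21, Proposal E 10. Proposal E eliminated.
Round 3: Proposal A 15, Proposal B 22, Proposal D 31. Proposal A eliminated.
Round 4: Proposal B 22, Proposal D 46. Proposal D has a majority (≥35).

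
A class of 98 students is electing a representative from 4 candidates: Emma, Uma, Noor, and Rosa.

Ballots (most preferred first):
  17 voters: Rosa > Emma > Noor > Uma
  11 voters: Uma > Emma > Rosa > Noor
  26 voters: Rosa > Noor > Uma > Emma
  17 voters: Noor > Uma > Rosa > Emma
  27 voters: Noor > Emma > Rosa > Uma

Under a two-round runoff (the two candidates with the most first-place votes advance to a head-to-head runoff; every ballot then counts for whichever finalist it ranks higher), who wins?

Round 1 first-place votes: Emma 0, Uma 11, Noor 44, Rosa 43. Noor and Rosa advance.
Runoff: Noor is ranked above Rosa on 44 ballots, Rosa above Noor on 54.

Rosa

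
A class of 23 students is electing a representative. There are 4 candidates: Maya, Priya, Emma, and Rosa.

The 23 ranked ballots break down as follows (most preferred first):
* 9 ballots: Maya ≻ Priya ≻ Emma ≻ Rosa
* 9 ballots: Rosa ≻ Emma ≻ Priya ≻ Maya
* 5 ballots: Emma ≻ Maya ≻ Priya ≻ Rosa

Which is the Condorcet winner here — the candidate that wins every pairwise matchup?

Emma vs Maya: 14–9
Emma vs Priya: 14–9
Emma vs Rosa: 14–9
Emma beats every other candidate.

Emma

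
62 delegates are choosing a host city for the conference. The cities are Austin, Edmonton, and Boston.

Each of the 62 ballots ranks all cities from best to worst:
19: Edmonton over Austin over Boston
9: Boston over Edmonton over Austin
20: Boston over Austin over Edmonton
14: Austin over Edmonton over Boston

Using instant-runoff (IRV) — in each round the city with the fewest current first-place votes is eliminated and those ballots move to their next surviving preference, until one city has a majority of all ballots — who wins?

Round 1: Austin 14, Edmonton 19, Boston 29. Austin eliminated.
Round 2: Edmonton 33, Boston 29. Edmonton has a majority (≥32).

Edmonton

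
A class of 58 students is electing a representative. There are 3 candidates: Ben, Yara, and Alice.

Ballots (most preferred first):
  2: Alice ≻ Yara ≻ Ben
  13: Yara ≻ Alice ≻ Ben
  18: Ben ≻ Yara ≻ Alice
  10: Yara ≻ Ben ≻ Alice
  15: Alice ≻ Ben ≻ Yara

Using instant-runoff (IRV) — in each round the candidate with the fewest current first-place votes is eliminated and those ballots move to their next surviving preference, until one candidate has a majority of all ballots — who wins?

Round 1: Ben 18, Yara 23, Alice 17. Alice eliminated.
Round 2: Ben 33, Yara 25. Ben has a majority (≥30).

Ben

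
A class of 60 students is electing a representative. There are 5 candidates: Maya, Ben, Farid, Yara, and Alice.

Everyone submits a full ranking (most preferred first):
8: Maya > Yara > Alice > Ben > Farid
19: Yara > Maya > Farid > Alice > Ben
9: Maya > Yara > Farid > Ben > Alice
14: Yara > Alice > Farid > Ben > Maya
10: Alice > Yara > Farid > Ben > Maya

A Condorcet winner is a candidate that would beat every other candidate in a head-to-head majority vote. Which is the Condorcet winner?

Yara vs Maya: 43–17
Yara vs Ben: 60–0
Yara vs Farid: 60–0
Yara vs Alice: 50–10
Yara beats every other candidate.

Yara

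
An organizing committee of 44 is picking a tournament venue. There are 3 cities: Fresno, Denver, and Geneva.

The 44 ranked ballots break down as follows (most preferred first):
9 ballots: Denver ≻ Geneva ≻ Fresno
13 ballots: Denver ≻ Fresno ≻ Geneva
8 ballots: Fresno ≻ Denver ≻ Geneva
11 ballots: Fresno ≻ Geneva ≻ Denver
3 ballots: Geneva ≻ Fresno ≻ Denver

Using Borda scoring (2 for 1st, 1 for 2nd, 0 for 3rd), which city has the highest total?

Fresno

Fresno: 9×0 + 13×1 + 8×2 + 11×2 + 3×1 = 54
Denver: 9×2 + 13×2 + 8×1 + 11×0 + 3×0 = 52
Geneva: 9×1 + 13×0 + 8×0 + 11×1 + 3×2 = 26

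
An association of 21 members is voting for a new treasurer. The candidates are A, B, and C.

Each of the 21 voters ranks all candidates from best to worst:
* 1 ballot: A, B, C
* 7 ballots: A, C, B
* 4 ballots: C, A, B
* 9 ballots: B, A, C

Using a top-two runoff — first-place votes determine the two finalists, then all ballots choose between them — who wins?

Round 1 first-place votes: A 8, B 9, C 4. B and A advance.
Runoff: B is ranked above A on 9 ballots, A above B on 12.

A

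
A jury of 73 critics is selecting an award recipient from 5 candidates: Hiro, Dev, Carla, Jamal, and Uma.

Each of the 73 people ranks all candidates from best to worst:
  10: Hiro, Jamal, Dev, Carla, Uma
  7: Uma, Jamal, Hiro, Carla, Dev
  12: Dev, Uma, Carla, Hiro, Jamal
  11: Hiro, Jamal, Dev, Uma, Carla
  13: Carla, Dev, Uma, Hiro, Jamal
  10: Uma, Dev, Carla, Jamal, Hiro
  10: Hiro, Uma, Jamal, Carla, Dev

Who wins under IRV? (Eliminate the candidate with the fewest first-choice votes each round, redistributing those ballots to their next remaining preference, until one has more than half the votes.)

Uma

Round 1: Hiro 31, Dev 12, Carla 13, Jamal 0, Uma 17. Jamal eliminated.
Round 2: Hiro 31, Dev 12, Carla 13, Uma 17. Dev eliminated.
Round 3: Hiro 31, Carla 13, Uma 29. Carla eliminated.
Round 4: Hiro 31, Uma 42. Uma has a majority (≥37).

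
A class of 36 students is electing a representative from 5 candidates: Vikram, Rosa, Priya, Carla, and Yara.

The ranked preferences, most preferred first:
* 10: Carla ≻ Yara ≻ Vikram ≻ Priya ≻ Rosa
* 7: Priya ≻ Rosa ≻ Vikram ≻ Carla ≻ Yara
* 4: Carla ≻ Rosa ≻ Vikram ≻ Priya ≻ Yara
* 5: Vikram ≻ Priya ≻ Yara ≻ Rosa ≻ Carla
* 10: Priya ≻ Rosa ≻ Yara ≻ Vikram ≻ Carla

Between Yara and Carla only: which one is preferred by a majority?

Carla

Yara is ranked above Carla on 15 ballots; Carla above Yara on 21.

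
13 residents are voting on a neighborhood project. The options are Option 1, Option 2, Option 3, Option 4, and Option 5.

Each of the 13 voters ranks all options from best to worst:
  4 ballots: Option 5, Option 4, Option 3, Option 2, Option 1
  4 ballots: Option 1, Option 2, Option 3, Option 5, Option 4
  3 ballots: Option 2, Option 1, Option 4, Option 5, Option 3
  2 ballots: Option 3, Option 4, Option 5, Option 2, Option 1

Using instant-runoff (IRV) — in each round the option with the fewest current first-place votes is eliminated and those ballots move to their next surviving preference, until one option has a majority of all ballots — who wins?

Option 1

Round 1: Option 1 4, Option 2 3, Option 3 2, Option 4 0, Option 5 4. Option 4 eliminated.
Round 2: Option 1 4, Option 2 3, Option 3 2, Option 5 4. Option 3 eliminated.
Round 3: Option 1 4, Option 2 3, Option 5 6. Option 2 eliminated.
Round 4: Option 1 7, Option 5 6. Option 1 has a majority (≥7).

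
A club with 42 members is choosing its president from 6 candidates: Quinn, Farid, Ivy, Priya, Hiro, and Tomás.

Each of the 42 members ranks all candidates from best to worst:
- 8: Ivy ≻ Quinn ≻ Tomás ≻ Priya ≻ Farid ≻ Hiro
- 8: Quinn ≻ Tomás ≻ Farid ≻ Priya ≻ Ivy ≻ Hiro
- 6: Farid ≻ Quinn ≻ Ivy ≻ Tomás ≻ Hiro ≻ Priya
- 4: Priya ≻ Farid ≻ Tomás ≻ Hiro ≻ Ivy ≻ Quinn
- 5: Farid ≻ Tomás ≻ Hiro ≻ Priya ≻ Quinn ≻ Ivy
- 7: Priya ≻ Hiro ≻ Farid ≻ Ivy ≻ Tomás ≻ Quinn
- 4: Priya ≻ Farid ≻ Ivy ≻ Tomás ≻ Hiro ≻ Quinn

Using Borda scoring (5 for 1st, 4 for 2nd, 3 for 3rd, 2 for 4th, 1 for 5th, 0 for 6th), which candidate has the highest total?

Farid

Quinn: 8×4 + 8×5 + 6×4 + 4×0 + 5×1 + 7×0 + 4×0 = 101
Farid: 8×1 + 8×3 + 6×5 + 4×4 + 5×5 + 7×3 + 4×4 = 140
Ivy: 8×5 + 8×1 + 6×3 + 4×1 + 5×0 + 7×2 + 4×3 = 96
Priya: 8×2 + 8×2 + 6×0 + 4×5 + 5×2 + 7×5 + 4×5 = 117
Hiro: 8×0 + 8×0 + 6×1 + 4×2 + 5×3 + 7×4 + 4×1 = 61
Tomás: 8×3 + 8×4 + 6×2 + 4×3 + 5×4 + 7×1 + 4×2 = 115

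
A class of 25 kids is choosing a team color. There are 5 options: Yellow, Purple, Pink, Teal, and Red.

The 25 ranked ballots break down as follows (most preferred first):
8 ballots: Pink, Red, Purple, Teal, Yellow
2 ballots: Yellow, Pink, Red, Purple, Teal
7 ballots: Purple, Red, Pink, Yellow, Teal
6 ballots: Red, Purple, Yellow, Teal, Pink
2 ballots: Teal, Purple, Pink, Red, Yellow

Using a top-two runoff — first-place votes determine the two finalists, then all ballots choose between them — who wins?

Purple

Round 1 first-place votes: Yellow 2, Purple 7, Pink 8, Teal 2, Red 6. Pink and Purple advance.
Runoff: Pink is ranked above Purple on 10 ballots, Purple above Pink on 15.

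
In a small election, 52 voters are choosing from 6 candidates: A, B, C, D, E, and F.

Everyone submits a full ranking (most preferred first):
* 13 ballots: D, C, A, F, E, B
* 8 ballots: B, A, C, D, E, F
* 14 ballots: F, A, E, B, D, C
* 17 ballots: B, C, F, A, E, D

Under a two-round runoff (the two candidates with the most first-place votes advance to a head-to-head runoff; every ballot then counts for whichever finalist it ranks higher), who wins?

Round 1 first-place votes: A 0, B 25, C 0, D 13, E 0, F 14. B and F advance.
Runoff: B is ranked above F on 25 ballots, F above B on 27.

F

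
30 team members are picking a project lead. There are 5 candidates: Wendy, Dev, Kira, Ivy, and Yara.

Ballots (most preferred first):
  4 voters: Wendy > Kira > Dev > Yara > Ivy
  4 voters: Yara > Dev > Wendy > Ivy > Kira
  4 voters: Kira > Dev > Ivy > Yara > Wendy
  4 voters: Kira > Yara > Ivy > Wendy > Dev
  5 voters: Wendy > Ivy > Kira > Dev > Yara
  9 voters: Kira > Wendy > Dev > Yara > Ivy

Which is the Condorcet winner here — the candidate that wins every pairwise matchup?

Kira

Kira vs Wendy: 17–13
Kira vs Dev: 26–4
Kira vs Ivy: 21–9
Kira vs Yara: 26–4
Kira beats every other candidate.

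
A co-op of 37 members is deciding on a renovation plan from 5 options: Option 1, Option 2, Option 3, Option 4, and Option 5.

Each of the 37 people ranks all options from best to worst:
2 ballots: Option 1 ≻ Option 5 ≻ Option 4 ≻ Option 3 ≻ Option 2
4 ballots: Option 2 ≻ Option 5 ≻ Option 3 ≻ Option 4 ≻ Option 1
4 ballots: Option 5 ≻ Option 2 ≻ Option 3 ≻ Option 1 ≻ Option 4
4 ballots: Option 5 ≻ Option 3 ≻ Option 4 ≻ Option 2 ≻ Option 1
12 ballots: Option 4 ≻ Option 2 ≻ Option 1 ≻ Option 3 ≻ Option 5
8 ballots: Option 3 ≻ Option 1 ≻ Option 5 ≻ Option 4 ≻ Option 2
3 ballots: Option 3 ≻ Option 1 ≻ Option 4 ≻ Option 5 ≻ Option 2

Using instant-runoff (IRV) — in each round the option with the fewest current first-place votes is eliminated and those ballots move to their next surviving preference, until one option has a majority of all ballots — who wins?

Round 1: Option 1 2, Option 2 4, Option 3 11, Option 4 12, Option 5 8. Option 1 eliminated.
Round 2: Option 2 4, Option 3 11, Option 4 12, Option 5 10. Option 2 eliminated.
Round 3: Option 3 11, Option 4 12, Option 5 14. Option 3 eliminated.
Round 4: Option 4 15, Option 5 22. Option 5 has a majority (≥19).

Option 5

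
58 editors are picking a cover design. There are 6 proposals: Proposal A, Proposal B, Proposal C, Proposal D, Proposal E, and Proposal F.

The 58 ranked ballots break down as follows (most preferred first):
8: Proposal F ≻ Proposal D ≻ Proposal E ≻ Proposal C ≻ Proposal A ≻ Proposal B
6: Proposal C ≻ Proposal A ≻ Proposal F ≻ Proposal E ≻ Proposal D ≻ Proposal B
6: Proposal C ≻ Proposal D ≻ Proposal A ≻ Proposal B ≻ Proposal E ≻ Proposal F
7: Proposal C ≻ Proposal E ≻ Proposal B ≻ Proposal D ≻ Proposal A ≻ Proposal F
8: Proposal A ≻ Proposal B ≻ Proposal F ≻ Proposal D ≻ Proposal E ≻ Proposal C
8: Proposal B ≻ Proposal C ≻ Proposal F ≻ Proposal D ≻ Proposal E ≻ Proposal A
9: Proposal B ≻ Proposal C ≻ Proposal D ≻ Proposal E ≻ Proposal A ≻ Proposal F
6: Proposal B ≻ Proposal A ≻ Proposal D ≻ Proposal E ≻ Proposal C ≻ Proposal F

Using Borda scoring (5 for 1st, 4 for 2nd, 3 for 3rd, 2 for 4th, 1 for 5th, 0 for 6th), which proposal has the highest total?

Proposal A: 8×1 + 6×4 + 6×3 + 7×1 + 8×5 + 8×0 + 9×1 + 6×4 = 130
Proposal B: 8×0 + 6×0 + 6×2 + 7×3 + 8×4 + 8×5 + 9×5 + 6×5 = 180
Proposal C: 8×2 + 6×5 + 6×5 + 7×5 + 8×0 + 8×4 + 9×4 + 6×1 = 185
Proposal D: 8×4 + 6×1 + 6×4 + 7×2 + 8×2 + 8×2 + 9×3 + 6×3 = 153
Proposal E: 8×3 + 6×2 + 6×1 + 7×4 + 8×1 + 8×1 + 9×2 + 6×2 = 116
Proposal F: 8×5 + 6×3 + 6×0 + 7×0 + 8×3 + 8×3 + 9×0 + 6×0 = 106

Proposal C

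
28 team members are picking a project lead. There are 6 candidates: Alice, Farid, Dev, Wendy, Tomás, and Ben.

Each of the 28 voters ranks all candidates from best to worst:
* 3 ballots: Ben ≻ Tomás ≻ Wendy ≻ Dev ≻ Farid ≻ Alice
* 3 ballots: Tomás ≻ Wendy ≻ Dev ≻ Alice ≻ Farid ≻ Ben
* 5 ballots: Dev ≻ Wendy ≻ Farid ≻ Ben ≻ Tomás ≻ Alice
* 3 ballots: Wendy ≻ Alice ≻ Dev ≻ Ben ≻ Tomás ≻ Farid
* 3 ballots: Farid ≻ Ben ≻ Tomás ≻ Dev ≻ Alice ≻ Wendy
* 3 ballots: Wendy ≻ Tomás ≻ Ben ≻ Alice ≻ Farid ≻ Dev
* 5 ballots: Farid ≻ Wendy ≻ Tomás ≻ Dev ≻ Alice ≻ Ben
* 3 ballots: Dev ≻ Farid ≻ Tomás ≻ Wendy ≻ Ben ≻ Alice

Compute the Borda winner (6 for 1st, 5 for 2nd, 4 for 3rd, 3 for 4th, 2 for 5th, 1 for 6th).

Alice: 3×1 + 3×3 + 5×1 + 3×5 + 3×2 + 3×3 + 5×2 + 3×1 = 60
Farid: 3×2 + 3×2 + 5×4 + 3×1 + 3×6 + 3×2 + 5×6 + 3×5 = 104
Dev: 3×3 + 3×4 + 5×6 + 3×4 + 3×3 + 3×1 + 5×3 + 3×6 = 108
Wendy: 3×4 + 3×5 + 5×5 + 3×6 + 3×1 + 3×6 + 5×5 + 3×3 = 125
Tomás: 3×5 + 3×6 + 5×2 + 3×2 + 3×4 + 3×5 + 5×4 + 3×4 = 108
Ben: 3×6 + 3×1 + 5×3 + 3×3 + 3×5 + 3×4 + 5×1 + 3×2 = 83

Wendy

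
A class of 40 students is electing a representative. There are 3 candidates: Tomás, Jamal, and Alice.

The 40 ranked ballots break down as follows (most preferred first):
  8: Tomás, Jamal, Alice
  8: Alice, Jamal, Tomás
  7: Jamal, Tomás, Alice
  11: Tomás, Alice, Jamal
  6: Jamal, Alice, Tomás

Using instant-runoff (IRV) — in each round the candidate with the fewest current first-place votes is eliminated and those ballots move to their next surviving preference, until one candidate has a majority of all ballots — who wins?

Round 1: Tomás 19, Jamal 13, Alice 8. Alice eliminated.
Round 2: Tomás 19, Jamal 21. Jamal has a majority (≥21).

Jamal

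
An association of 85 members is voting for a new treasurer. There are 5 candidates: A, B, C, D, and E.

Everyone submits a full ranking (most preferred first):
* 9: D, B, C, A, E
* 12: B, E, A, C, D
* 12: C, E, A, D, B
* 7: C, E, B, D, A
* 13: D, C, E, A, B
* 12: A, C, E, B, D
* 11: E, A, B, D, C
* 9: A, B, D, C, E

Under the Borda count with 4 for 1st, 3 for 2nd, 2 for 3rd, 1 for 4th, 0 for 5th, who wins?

A: 9×1 + 12×2 + 12×2 + 7×0 + 13×1 + 12×4 + 11×3 + 9×4 = 187
B: 9×3 + 12×4 + 12×0 + 7×2 + 13×0 + 12×1 + 11×2 + 9×3 = 150
C: 9×2 + 12×1 + 12×4 + 7×4 + 13×3 + 12×3 + 11×0 + 9×1 = 190
D: 9×4 + 12×0 + 12×1 + 7×1 + 13×4 + 12×0 + 11×1 + 9×2 = 136
E: 9×0 + 12×3 + 12×3 + 7×3 + 13×2 + 12×2 + 11×4 + 9×0 = 187

C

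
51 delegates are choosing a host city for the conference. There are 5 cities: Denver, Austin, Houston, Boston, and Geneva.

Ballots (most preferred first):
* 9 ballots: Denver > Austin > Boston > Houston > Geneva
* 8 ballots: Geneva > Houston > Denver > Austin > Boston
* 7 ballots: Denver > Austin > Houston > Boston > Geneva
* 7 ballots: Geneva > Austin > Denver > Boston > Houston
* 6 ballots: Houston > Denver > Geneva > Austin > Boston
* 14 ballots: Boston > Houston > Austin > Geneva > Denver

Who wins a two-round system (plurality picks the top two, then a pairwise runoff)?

Geneva

Round 1 first-place votes: Denver 16, Austin 0, Houston 6, Boston 14, Geneva 15. Denver and Geneva advance.
Runoff: Denver is ranked above Geneva on 22 ballots, Geneva above Denver on 29.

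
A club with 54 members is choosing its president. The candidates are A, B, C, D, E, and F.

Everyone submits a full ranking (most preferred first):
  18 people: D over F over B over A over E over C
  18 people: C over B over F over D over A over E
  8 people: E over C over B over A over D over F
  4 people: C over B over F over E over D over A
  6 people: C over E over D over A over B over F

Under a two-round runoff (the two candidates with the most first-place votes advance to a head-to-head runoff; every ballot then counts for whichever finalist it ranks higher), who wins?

Round 1 first-place votes: A 0, B 0, C 28, D 18, E 8, F 0. C and D advance.
Runoff: C is ranked above D on 36 ballots, D above C on 18.

C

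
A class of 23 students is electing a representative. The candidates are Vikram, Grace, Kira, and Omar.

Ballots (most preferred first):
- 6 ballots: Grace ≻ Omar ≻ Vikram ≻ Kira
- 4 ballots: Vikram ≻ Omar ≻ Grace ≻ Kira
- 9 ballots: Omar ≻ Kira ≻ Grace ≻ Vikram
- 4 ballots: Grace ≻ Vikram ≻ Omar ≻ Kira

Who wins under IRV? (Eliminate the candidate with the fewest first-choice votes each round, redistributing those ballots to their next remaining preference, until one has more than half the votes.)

Omar

Round 1: Vikram 4, Grace 10, Kira 0, Omar 9. Kira eliminated.
Round 2: Vikram 4, Grace 10, Omar 9. Vikram eliminated.
Round 3: Grace 10, Omar 13. Omar has a majority (≥12).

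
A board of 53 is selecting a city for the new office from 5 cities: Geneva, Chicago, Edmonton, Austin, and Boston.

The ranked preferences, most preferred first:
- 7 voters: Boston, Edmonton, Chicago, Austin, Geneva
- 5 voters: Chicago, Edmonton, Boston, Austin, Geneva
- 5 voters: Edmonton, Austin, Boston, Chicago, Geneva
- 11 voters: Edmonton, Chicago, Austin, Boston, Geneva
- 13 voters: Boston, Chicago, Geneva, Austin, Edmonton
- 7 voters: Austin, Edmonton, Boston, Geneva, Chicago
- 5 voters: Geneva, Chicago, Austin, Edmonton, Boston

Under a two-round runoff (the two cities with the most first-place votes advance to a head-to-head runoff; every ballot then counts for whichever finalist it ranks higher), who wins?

Edmonton

Round 1 first-place votes: Geneva 5, Chicago 5, Edmonton 16, Austin 7, Boston 20. Boston and Edmonton advance.
Runoff: Boston is ranked above Edmonton on 20 ballots, Edmonton above Boston on 33.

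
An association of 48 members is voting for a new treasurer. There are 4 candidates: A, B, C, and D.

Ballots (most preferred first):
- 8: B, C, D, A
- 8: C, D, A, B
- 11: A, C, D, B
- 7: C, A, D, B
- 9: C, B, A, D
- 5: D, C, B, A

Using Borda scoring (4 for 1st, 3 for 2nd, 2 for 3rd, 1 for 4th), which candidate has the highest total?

A: 8×1 + 8×2 + 11×4 + 7×3 + 9×2 + 5×1 = 112
B: 8×4 + 8×1 + 11×1 + 7×1 + 9×3 + 5×2 = 95
C: 8×3 + 8×4 + 11×3 + 7×4 + 9×4 + 5×3 = 168
D: 8×2 + 8×3 + 11×2 + 7×2 + 9×1 + 5×4 = 105

C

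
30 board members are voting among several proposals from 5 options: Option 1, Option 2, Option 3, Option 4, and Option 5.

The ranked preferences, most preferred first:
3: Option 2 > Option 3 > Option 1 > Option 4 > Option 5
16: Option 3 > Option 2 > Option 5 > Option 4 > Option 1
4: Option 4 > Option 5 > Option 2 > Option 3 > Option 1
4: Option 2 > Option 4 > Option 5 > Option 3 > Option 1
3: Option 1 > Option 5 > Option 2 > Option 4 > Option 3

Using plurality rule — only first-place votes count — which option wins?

Option 3

First-place votes: Option 1 3, Option 2 7, Option 3 16, Option 4 4, Option 5 0.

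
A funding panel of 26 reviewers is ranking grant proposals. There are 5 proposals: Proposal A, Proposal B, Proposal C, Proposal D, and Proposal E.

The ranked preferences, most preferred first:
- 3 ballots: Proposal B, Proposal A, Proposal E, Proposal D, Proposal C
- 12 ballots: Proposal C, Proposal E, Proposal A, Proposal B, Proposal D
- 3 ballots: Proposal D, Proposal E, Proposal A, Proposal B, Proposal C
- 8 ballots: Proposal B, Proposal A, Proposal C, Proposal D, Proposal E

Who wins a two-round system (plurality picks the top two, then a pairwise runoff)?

Round 1 first-place votes: Proposal A 0, Proposal B 11, Proposal C 12, Proposal D 3, Proposal E 0. Proposal C and Proposal B advance.
Runoff: Proposal C is ranked above Proposal B on 12 ballots, Proposal B above Proposal C on 14.

Proposal B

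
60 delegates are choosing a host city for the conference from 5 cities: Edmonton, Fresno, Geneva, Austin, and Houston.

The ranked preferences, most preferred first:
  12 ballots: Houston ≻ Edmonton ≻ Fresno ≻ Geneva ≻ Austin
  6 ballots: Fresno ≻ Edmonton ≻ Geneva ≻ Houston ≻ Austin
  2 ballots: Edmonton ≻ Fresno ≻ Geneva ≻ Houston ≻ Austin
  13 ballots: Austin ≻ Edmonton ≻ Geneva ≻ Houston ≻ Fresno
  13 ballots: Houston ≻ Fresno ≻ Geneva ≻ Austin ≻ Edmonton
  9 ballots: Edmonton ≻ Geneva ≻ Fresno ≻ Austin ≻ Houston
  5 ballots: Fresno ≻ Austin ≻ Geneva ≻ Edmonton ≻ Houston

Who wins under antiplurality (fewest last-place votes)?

Geneva

Last-place votes: Edmonton 13, Fresno 13, Geneva 0, Austin 20, Houston 14.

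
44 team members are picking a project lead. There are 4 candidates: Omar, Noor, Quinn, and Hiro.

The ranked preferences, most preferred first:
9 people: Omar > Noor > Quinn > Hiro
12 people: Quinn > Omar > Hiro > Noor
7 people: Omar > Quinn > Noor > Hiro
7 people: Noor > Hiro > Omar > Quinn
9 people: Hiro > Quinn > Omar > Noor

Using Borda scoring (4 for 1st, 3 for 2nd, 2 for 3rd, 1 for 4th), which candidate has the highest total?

Omar

Omar: 9×4 + 12×3 + 7×4 + 7×2 + 9×2 = 132
Noor: 9×3 + 12×1 + 7×2 + 7×4 + 9×1 = 90
Quinn: 9×2 + 12×4 + 7×3 + 7×1 + 9×3 = 121
Hiro: 9×1 + 12×2 + 7×1 + 7×3 + 9×4 = 97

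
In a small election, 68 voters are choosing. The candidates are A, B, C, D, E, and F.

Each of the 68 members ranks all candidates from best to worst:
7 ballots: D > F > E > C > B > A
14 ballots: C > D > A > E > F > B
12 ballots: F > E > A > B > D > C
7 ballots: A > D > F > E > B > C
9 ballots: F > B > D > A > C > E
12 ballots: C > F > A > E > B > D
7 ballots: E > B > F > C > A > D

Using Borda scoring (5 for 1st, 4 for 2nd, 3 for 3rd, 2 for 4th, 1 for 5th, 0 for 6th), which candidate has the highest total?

F

A: 7×0 + 14×3 + 12×3 + 7×5 + 9×2 + 12×3 + 7×1 = 174
B: 7×1 + 14×0 + 12×2 + 7×1 + 9×4 + 12×1 + 7×4 = 114
C: 7×2 + 14×5 + 12×0 + 7×0 + 9×1 + 12×5 + 7×2 = 167
D: 7×5 + 14×4 + 12×1 + 7×4 + 9×3 + 12×0 + 7×0 = 158
E: 7×3 + 14×2 + 12×4 + 7×2 + 9×0 + 12×2 + 7×5 = 170
F: 7×4 + 14×1 + 12×5 + 7×3 + 9×5 + 12×4 + 7×3 = 237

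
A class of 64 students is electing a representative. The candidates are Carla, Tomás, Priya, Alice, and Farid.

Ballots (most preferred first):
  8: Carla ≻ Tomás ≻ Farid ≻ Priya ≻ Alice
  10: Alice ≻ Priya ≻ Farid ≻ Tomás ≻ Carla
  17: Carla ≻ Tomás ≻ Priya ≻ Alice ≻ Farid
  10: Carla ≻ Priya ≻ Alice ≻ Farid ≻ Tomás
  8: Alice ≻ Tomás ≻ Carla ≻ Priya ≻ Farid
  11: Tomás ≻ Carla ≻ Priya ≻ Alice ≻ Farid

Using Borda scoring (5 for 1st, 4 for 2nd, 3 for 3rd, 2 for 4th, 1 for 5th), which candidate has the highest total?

Carla

Carla: 8×5 + 10×1 + 17×5 + 10×5 + 8×3 + 11×4 = 253
Tomás: 8×4 + 10×2 + 17×4 + 10×1 + 8×4 + 11×5 = 217
Priya: 8×2 + 10×4 + 17×3 + 10×4 + 8×2 + 11×3 = 196
Alice: 8×1 + 10×5 + 17×2 + 10×3 + 8×5 + 11×2 = 184
Farid: 8×3 + 10×3 + 17×1 + 10×2 + 8×1 + 11×1 = 110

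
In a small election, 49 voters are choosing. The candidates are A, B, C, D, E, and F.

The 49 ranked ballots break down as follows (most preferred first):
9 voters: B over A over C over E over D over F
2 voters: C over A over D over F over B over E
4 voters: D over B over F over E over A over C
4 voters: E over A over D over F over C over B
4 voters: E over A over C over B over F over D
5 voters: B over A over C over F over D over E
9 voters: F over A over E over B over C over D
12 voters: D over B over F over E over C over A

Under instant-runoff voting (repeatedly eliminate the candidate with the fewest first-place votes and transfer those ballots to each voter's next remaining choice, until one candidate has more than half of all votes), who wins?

Round 1: A 0, B 14, C 2, D 16, E 8, F 9. A eliminated.
Round 2: B 14, C 2, D 16, E 8, F 9. C eliminated.
Round 3: B 14, D 18, E 8, F 9. E eliminated.
Round 4: B 18, D 22, F 9. F eliminated.
Round 5: B 27, D 22. B has a majority (≥25).

B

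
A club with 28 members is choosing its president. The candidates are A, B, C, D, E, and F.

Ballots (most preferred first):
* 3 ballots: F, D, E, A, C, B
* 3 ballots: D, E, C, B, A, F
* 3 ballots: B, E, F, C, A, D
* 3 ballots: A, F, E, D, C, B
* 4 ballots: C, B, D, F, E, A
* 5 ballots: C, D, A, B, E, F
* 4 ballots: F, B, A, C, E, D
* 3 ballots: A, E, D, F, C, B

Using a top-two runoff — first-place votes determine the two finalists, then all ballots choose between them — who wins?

Round 1 first-place votes: A 6, B 3, C 9, D 3, E 0, F 7. C and F advance.
Runoff: C is ranked above F on 12 ballots, F above C on 16.

F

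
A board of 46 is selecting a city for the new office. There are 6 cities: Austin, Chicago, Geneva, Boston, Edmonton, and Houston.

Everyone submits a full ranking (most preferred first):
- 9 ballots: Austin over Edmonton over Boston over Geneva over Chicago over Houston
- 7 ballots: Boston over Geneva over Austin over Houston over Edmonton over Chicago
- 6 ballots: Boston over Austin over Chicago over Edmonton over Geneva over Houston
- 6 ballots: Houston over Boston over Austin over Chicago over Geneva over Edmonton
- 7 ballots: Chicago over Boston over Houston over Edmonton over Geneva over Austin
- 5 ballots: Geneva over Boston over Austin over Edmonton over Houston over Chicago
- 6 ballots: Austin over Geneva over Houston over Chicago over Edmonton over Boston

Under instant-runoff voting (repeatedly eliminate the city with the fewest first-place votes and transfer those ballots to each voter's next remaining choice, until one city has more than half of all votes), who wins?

Boston

Round 1: Austin 15, Chicago 7, Geneva 5, Boston 13, Edmonton 0, Houston 6. Edmonton eliminated.
Round 2: Austin 15, Chicago 7, Geneva 5, Boston 13, Houston 6. Geneva eliminated.
Round 3: Austin 15, Chicago 7, Boston 18, Houston 6. Houston eliminated.
Round 4: Austin 15, Chicago 7, Boston 24. Boston has a majority (≥24).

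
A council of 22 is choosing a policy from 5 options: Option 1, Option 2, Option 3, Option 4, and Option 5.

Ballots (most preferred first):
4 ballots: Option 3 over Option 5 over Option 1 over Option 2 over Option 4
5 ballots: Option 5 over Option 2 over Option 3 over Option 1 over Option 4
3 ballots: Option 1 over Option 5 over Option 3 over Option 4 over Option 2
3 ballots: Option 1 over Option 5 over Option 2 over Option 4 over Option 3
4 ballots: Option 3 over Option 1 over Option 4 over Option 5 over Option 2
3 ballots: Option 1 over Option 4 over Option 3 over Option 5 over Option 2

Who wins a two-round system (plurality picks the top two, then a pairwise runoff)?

Option 3

Round 1 first-place votes: Option 1 9, Option 2 0, Option 3 8, Option 4 0, Option 5 5. Option 1 and Option 3 advance.
Runoff: Option 1 is ranked above Option 3 on 9 ballots, Option 3 above Option 1 on 13.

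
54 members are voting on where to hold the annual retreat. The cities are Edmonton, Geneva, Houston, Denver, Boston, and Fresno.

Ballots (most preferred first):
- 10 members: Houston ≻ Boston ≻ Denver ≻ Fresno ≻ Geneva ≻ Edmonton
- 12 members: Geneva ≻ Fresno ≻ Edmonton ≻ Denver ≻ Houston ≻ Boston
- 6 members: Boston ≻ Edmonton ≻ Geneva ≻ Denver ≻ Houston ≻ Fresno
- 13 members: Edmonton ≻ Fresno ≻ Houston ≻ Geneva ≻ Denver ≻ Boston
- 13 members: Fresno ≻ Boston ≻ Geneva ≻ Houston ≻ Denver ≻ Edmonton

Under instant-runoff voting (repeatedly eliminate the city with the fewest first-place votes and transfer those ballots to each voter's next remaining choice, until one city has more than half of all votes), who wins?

Fresno

Round 1: Edmonton 13, Geneva 12, Houston 10, Denver 0, Boston 6, Fresno 13. Denver eliminated.
Round 2: Edmonton 13, Geneva 12, Houston 10, Boston 6, Fresno 13. Boston eliminated.
Round 3: Edmonton 19, Geneva 12, Houston 10, Fresno 13. Houston eliminated.
Round 4: Edmonton 19, Geneva 12, Fresno 23. Geneva eliminated.
Round 5: Edmonton 19, Fresno 35. Fresno has a majority (≥28).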